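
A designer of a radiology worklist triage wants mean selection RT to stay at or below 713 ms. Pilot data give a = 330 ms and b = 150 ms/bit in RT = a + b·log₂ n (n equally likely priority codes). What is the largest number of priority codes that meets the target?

5

Set 330 + 150·log₂ n ≤ 713 → log₂ n ≤ (713 − 330)/150 = 2.5533.
So n ≤ 2^2.5533 = 5.870; the largest integer n is 5.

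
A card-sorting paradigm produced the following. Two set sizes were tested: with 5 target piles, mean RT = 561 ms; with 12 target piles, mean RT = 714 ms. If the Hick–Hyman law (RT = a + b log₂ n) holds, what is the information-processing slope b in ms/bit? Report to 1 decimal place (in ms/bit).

The slope on a log₂ axis is (714 − 561) / (3.5850 − 2.3219) = 121.137 ms/bit.

121.1 ms/bit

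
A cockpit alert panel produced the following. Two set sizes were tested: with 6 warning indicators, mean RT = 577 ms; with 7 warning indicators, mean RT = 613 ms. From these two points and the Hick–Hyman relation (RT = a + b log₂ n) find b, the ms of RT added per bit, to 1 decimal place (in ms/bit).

The slope on a log₂ axis is (613 − 577) / (2.8074 − 2.5850) = 161.876 ms/bit.

161.9 ms/bit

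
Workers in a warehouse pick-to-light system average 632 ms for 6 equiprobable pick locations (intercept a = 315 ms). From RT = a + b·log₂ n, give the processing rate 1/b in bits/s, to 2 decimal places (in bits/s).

Choice component = 632 − 315 = 317 ms over log₂(6) = 2.5850 bits.
b = 317 / 2.5850 = 122.632 ms/bit, so 1/b = 8.154 bits/s.

8.15 bits/s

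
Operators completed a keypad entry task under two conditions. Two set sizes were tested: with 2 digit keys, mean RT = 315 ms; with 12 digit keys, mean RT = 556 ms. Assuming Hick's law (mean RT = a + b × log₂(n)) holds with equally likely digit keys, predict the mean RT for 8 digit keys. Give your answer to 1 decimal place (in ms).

Fit slope and intercept:
  b = (556 − 315) / (log₂ 12 − log₂ 2) = 241 / (3.5850 − 1) = 93.232 ms/bit
  a = 315 − 93.232 × 1 = 221.768 ms
Then RT(8) = 221.768 + 93.232 × log₂ 8 = 221.768 + 93.232 × 3 ≈ 501.463 ms.

501.5 ms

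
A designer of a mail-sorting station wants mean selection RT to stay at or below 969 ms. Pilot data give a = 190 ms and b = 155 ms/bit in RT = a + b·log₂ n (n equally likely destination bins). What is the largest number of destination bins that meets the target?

Set 190 + 155·log₂ n ≤ 969 → log₂ n ≤ (969 − 190)/155 = 5.0258.
So n ≤ 2^5.0258 = 32.578; the largest integer n is 32.

32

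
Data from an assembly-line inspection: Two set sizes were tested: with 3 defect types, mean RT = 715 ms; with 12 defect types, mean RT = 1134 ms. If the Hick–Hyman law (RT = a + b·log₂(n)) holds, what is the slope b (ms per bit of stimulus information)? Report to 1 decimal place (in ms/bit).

209.5 ms/bit

b = (RT₂ − RT₁)/(log₂ n₂ − log₂ n₁) = (1134 − 715)/(3.5850 − 1.5850) = 209.500 ms/bit.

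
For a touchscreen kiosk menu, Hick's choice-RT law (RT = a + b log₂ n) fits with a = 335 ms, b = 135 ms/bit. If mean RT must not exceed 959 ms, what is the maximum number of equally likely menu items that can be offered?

135·log₂ n ≤ 959 − 335 = 624, giving log₂ n ≤ 4.6222 and n ≤ 24.628. The largest whole number is 24.

24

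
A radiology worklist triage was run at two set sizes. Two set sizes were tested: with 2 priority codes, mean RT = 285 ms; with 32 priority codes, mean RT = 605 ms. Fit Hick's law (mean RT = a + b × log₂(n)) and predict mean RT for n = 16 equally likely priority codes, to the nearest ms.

Solve the two-equation system in a and b:
  b = (605 − 285) / (log₂ 32 − log₂ 2) = 320 / (5 − 1) = 80 ms/bit
  a = 285 − 80 × 1 = 205 ms
Then RT(16) = 205 + 80 × log₂ 16 = 205 + 80 × 4 ≈ 525.000 ms.

525 ms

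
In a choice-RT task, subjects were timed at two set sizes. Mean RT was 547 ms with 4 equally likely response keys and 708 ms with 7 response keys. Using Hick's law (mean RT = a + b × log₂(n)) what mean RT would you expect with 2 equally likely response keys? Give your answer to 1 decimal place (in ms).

Solve the two-equation system in a and b:
  b = (708 − 547) / (log₂ 7 − log₂ 4) = 161 / (2.8074 − 2) = 199.417 ms/bit
  a = 547 − 199.417 × 2 = 148.167 ms
Then RT(2) = 148.167 + 199.417 × log₂ 2 = 148.167 + 199.417 × 1 ≈ 347.583 ms.

347.6 ms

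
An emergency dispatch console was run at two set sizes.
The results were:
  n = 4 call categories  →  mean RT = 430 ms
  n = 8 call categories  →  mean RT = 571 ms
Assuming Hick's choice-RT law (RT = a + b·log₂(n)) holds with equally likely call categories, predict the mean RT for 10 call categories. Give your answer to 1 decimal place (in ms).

With log₂ n on the abscissa the relation is linear; from the two conditions:
  b = (571 − 430) / (log₂ 8 − log₂ 4) = 141 / (3 − 2) = 141.000 ms/bit
  a = 430 − 141.000 × 2 = 148.000 ms
Then RT(10) = 148.000 + 141.000 × log₂ 10 = 148.000 + 141.000 × 3.3219 ≈ 616.392 ms.

616.4 ms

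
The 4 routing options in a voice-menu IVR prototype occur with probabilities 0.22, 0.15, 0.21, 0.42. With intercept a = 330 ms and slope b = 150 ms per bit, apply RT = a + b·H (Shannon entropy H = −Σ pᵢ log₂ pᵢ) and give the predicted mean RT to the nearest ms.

Entropy contributions −pᵢ log₂ pᵢ: 0.4806, 0.4105, 0.4728, 0.5256; sum H = 1.8896 bits.
RT = a + bH = 330 + 150·1.8896 = 613.44 ms.

613 ms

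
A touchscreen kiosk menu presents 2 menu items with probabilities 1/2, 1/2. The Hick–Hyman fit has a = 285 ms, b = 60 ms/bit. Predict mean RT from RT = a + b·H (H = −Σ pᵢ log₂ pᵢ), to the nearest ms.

Each term −pᵢ log₂ pᵢ: 0.5·1 + 0.5·1; summed, H = 1.000 bits.
Mean RT = a + bH = 285 + 60·1.000 = 345.00 ms.

345 ms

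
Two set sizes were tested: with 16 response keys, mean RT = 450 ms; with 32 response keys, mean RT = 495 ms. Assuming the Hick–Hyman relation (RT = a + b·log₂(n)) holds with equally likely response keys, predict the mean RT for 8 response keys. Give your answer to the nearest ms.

405 ms

RT is linear in log₂ n, so two points fix the line:
  b = (495 − 450) / (log₂ 32 − log₂ 16) = 45 / (5 − 4) = 45 ms/bit
  a = 450 − 45 × 4 = 270 ms
Then RT(8) = 270 + 45 × log₂ 8 = 270 + 45 × 3 ≈ 405.000 ms.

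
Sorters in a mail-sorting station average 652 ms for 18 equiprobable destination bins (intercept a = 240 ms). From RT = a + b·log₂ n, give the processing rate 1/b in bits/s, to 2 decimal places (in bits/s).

10.12 bits/s

b = (652 − 240)/log₂ 18 = 412/4.1699 = 98.803 ms per bit = 0.09880 s/bit; the reciprocal is 10.121 bits/s.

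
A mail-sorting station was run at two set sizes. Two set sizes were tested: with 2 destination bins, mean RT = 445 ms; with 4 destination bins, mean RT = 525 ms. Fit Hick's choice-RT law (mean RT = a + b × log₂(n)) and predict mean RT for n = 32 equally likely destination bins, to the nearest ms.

RT is linear in log₂ n, so two points fix the line:
  b = (525 − 445) / (log₂ 4 − log₂ 2) = 80 / (2 − 1) = 80 ms/bit
  a = 445 − 80 × 1 = 365 ms
Then RT(32) = 365 + 80 × log₂ 32 = 365 + 80 × 5 ≈ 765.000 ms.

765 ms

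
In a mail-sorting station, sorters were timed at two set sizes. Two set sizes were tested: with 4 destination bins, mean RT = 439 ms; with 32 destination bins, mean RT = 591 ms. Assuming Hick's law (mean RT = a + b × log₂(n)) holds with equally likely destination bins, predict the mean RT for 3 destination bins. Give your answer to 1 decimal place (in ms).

418.0 ms

With log₂ n on the abscissa the relation is linear; from the two conditions:
  b = (591 − 439) / (log₂ 32 − log₂ 4) = 152 / (5 − 2) = 50.667 ms/bit
  a = 439 − 50.667 × 2 = 337.667 ms
Then RT(3) = 337.667 + 50.667 × log₂ 3 = 337.667 + 50.667 × 1.5850 ≈ 417.971 ms.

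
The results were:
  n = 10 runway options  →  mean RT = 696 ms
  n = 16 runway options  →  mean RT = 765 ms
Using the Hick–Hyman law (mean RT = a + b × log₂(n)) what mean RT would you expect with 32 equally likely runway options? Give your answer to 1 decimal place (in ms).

RT is linear in log₂ n, so two points fix the line:
  b = (765 − 696) / (log₂ 16 − log₂ 10) = 69 / (4 − 3.3219) = 101.759 ms/bit
  a = 696 − 101.759 × 3.3219 = 357.964 ms
Then RT(32) = 357.964 + 101.759 × log₂ 32 = 357.964 + 101.759 × 5 ≈ 866.759 ms.

866.8 ms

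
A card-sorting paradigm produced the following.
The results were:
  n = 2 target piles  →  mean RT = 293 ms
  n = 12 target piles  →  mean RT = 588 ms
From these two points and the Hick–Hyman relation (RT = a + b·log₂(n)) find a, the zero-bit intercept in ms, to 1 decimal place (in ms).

178.9 ms

The slope on a log₂ axis is (588 − 293) / (3.5850 − 1) = 114.122 ms/bit.
a = RT₁ − b·log₂ n₁ = 293 − 114.122 × 1 = 178.878 ms.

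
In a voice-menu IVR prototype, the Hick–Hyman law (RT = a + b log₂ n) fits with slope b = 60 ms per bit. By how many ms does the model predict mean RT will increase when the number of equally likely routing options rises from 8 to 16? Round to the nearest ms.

The intercept a cancels: ΔRT = b·(log₂ n₂ − log₂ n₁) = b·log₂(n₂/n₁).
log₂(16) − log₂(8) = log₂(16/8) = log₂(2) = 1.
ΔRT = 60 × 1.0000 = 60.000 ms.

60 ms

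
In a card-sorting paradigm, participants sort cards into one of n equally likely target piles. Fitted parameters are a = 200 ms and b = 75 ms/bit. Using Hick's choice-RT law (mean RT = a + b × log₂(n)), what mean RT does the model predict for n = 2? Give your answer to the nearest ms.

log₂(2) = 1 bits, so RT = 200 + 75 × 1 ≈ 275.000 ms.

275 ms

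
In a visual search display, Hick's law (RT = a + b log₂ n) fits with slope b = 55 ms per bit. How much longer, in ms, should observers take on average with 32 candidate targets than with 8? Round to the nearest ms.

ΔRT = (a + b log₂ n₂) − (a + b log₂ n₁) = b·(log₂ n₂ − log₂ n₁).
log₂(32) − log₂(8) = log₂(32/8) = log₂(4) = 2.
ΔRT = 55 × 2.0000 = 110.000 ms.

110 ms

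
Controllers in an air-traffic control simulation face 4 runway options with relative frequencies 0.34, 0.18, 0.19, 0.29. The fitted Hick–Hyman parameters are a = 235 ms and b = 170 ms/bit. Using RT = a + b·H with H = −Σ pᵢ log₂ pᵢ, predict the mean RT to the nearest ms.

Entropy contributions −pᵢ log₂ pᵢ: 0.5292, 0.4453, 0.4552, 0.5179; sum H = 1.9476 bits.
RT = a + bH = 235 + 170·1.9476 = 566.09 ms.

566 ms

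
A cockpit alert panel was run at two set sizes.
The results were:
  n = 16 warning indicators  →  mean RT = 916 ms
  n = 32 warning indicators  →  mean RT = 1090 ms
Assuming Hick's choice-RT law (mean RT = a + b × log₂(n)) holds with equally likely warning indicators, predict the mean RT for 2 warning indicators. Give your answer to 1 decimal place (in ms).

RT is linear in log₂ n, so two points fix the line:
  b = (1090 − 916) / (log₂ 32 − log₂ 16) = 174 / (5 − 4) = 174.000 ms/bit
  a = 916 − 174.000 × 4 = 220.000 ms
Then RT(2) = 220.000 + 174.000 × log₂ 2 = 220.000 + 174.000 × 1 ≈ 394.000 ms.

394.0 ms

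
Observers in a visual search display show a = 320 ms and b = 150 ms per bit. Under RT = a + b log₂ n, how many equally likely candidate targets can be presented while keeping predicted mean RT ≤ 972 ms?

Set 320 + 150·log₂ n ≤ 972 → log₂ n ≤ (972 − 320)/150 = 4.3467.
So n ≤ 2^4.3467 = 20.346; the largest integer n is 20.

20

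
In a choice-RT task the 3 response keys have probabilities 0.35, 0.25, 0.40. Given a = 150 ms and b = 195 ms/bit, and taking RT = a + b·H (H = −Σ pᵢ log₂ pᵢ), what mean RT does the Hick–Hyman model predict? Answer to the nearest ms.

454 ms

H = 0.35·log₂(1/0.35) + 0.25·log₂(1/0.25) + 0.40·log₂(1/0.40) = 1.5589 bits.
RT = 150 + 195 × 1.5589 = 453.98 ms.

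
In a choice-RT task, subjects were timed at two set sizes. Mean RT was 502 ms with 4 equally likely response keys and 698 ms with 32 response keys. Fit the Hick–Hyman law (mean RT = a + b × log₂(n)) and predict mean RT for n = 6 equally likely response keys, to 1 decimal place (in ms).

540.2 ms

With log₂ n on the abscissa the relation is linear; from the two conditions:
  b = (698 − 502) / (log₂ 32 − log₂ 4) = 196 / (5 − 2) = 65.333 ms/bit
  a = 502 − 65.333 × 2 = 371.333 ms
Then RT(6) = 371.333 + 65.333 × log₂ 6 = 371.333 + 65.333 × 2.5850 ≈ 540.218 ms.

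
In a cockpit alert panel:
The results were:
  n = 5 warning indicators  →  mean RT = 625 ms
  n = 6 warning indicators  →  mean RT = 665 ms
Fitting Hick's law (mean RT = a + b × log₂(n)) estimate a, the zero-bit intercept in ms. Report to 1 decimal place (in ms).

271.9 ms

Slope: b = (665 − 625) / (log₂ 6 − log₂ 5) = 40/0.2630 = 152.071 ms/bit.
Intercept: a = 625 − 152.071·log₂(5) = 271.901 ms.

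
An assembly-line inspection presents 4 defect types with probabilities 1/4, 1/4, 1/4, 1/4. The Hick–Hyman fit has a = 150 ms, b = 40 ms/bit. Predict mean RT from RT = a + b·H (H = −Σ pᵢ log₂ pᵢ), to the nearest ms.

230 ms

Each term −pᵢ log₂ pᵢ: 0.25·2 + 0.25·2 + 0.25·2 + 0.25·2; summed, H = 2.000 bits.
Mean RT = a + bH = 150 + 40·2.000 = 230.00 ms.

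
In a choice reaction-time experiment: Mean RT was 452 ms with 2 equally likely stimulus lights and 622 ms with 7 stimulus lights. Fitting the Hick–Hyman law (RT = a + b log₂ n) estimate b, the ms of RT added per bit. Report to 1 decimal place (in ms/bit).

b = (RT₂ − RT₁)/(log₂ n₂ − log₂ n₁) = (622 − 452)/(2.8074 − 1) = 94.060 ms/bit.

94.1 ms/bit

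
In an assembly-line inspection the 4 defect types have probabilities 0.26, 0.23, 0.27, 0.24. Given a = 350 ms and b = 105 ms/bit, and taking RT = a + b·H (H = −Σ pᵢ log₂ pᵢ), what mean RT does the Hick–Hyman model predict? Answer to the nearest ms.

560 ms

Entropy contributions −pᵢ log₂ pᵢ: 0.5053, 0.4877, 0.5100, 0.4941; sum H = 1.9971 bits.
RT = a + bH = 350 + 105·1.9971 = 559.70 ms.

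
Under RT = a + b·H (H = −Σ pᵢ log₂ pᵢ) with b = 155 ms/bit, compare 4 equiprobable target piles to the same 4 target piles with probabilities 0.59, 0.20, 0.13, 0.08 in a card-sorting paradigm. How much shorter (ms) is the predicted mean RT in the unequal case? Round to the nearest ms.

The RT saving is b·ΔH. Equiprobable H₀ = log₂(4) = 2.0000 bits; with the given probabilities H = 1.5877 bits.
b·(H₀ − H) = 155 × (2.0000 − 1.5877) = 63.91 ms.

64 ms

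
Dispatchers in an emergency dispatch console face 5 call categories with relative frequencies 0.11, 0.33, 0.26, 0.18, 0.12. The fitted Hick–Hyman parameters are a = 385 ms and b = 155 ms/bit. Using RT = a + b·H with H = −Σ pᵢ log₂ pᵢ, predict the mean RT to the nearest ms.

H = 0.11·log₂(1/0.11) + 0.33·log₂(1/0.33) + 0.26·log₂(1/0.26) + 0.18·log₂(1/0.18) + 0.12·log₂(1/0.12) = 2.1958 bits.
RT = 385 + 155 × 2.1958 = 725.34 ms.

725 ms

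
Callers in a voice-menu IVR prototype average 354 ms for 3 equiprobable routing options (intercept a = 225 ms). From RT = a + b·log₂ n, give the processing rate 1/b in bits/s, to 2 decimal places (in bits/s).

b = (354 − 225)/log₂ 3 = 129/1.5850 = 81.390 ms per bit = 0.08139 s/bit; the reciprocal is 12.287 bits/s.

12.29 bits/s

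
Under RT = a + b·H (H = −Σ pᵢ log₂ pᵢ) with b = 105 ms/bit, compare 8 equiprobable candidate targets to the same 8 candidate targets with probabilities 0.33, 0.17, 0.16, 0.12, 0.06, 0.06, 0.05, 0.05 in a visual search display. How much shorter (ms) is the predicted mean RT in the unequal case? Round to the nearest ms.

Equiprobable entropy H₀ = log₂ 8 = 3.0000 bits.
Skewed entropy H = −Σ pᵢ log₂ pᵢ = 2.6718 bits.
ΔRT = b·(H₀ − H) = 105 × 0.3282 = 34.47 ms.

34 ms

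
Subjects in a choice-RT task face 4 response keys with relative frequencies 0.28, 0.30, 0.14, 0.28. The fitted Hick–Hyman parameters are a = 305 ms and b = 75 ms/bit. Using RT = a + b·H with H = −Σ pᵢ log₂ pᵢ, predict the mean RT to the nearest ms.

H = 0.28·log₂(1/0.28) + 0.30·log₂(1/0.30) + 0.14·log₂(1/0.14) + 0.28·log₂(1/0.28) = 1.9466 bits.
RT = 305 + 75 × 1.9466 = 451.00 ms.

451 ms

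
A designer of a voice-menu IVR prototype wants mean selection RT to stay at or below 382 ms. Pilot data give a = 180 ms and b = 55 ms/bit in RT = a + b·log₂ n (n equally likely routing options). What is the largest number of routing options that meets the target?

12

55·log₂ n ≤ 382 − 180 = 202, giving log₂ n ≤ 3.6727 and n ≤ 12.753. The largest whole number is 12.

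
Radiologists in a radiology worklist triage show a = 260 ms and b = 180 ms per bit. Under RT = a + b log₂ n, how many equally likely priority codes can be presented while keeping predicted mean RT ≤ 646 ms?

180·log₂ n ≤ 646 − 260 = 386, giving log₂ n ≤ 2.1444 and n ≤ 4.421. The largest whole number is 4.

4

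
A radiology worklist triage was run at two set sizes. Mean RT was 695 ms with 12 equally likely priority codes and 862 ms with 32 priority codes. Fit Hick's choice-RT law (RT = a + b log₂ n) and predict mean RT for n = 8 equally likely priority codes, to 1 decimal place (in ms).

With log₂ n on the abscissa the relation is linear; from the two conditions:
  b = (862 − 695) / (log₂ 32 − log₂ 12) = 167 / (5 − 3.5850) = 118.018 ms/bit
  a = 695 − 118.018 × 3.5850 = 271.910 ms
Then RT(8) = 271.910 + 118.018 × log₂ 8 = 271.910 + 118.018 × 3 ≈ 625.964 ms.

626.0 ms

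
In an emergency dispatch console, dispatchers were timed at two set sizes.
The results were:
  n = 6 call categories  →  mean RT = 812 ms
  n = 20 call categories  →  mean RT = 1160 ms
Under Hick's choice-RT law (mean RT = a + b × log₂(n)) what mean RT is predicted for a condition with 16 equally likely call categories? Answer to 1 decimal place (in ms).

Fit slope and intercept:
  b = (1160 − 812) / (log₂ 20 − log₂ 6) = 348 / (4.3219 − 2.5850) = 200.349 ms/bit
  a = 812 − 200.349 × 2.5850 = 294.104 ms
Then RT(16) = 294.104 + 200.349 × log₂ 16 = 294.104 + 200.349 × 4 ≈ 1095.502 ms.

1095.5 ms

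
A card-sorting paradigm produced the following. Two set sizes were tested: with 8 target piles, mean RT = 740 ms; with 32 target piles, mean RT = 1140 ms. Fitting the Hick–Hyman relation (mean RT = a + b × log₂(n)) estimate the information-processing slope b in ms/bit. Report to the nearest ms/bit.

200 ms/bit

The slope on a log₂ axis is (1140 − 740) / (5 − 3) = 200 ms/bit.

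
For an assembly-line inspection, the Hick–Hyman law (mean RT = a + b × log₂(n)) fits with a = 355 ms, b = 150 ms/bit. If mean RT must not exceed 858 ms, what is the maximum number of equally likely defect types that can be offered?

Set 355 + 150·log₂ n ≤ 858 → log₂ n ≤ (858 − 355)/150 = 3.3533.
So n ≤ 2^3.3533 = 10.220; the largest integer n is 10.

10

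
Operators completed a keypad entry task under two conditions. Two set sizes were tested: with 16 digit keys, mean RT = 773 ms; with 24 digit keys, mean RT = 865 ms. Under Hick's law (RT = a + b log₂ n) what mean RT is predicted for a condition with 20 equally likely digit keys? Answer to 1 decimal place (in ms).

RT is linear in log₂ n, so two points fix the line:
  b = (865 − 773) / (log₂ 24 − log₂ 16) = 92 / (4.5850 − 4) = 157.275 ms/bit
  a = 773 − 157.275 × 4 = 143.900 ms
Then RT(20) = 143.900 + 157.275 × log₂ 20 = 143.900 + 157.275 × 4.3219 ≈ 823.631 ms.

823.6 ms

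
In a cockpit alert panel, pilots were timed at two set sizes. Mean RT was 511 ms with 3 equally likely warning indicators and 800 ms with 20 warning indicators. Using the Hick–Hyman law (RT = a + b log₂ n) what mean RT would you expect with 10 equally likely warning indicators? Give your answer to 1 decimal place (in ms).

With log₂ n on the abscissa the relation is linear; from the two conditions:
  b = (800 − 511) / (log₂ 20 − log₂ 3) = 289 / (4.3219 − 1.5850) = 105.591 ms/bit
  a = 511 − 105.591 × 1.5850 = 343.642 ms
Then RT(10) = 343.642 + 105.591 × log₂ 10 = 343.642 + 105.591 × 3.3219 ≈ 694.409 ms.

694.4 ms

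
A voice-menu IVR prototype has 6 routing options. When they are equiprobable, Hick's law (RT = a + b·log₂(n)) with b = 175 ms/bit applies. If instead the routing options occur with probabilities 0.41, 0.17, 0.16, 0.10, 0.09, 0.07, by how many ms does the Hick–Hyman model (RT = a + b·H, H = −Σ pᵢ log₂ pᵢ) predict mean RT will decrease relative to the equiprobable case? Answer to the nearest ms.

Equiprobable entropy H₀ = log₂ 6 = 2.5850 bits.
Skewed entropy H = −Σ pᵢ log₂ pᵢ = 2.2984 bits.
ΔRT = b·(H₀ − H) = 175 × 0.2866 = 50.15 ms.

50 ms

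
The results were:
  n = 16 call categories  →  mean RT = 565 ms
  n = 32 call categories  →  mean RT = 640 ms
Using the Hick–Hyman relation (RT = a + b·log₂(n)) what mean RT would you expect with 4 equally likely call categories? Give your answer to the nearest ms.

With log₂ n on the abscissa the relation is linear; from the two conditions:
  b = (640 − 565) / (log₂ 32 − log₂ 16) = 75 / (5 − 4) = 75 ms/bit
  a = 565 − 75 × 4 = 265 ms
Then RT(4) = 265 + 75 × log₂ 4 = 265 + 75 × 2 ≈ 415.000 ms.

415 ms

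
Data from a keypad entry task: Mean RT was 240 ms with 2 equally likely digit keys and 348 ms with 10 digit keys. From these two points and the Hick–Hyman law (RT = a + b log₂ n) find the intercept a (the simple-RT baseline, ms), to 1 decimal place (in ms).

Slope: b = (348 − 240) / (log₂ 10 − log₂ 2) = 108/2.3219 = 46.513 ms/bit.
Intercept: a = 240 − 46.513·log₂(2) = 193.487 ms.

193.5 ms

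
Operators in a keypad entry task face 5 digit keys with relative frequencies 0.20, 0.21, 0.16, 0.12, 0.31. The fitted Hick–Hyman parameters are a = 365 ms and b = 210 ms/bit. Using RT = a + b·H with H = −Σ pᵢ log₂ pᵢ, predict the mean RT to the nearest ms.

838 ms

Entropy contributions −pᵢ log₂ pᵢ: 0.4644, 0.4728, 0.4230, 0.3671, 0.5238; sum H = 2.2511 bits.
RT = a + bH = 365 + 210·2.2511 = 837.73 ms.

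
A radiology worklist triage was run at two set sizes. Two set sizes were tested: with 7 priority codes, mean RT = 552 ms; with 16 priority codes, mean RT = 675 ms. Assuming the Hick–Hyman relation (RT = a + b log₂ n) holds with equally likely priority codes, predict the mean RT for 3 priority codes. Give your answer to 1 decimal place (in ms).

Solve the two-equation system in a and b:
  b = (675 − 552) / (log₂ 16 − log₂ 7) = 123 / (4 − 2.8074) = 103.132 ms/bit
  a = 552 − 103.132 × 2.8074 = 262.472 ms
Then RT(3) = 262.472 + 103.132 × log₂ 3 = 262.472 + 103.132 × 1.5850 ≈ 425.932 ms.

425.9 ms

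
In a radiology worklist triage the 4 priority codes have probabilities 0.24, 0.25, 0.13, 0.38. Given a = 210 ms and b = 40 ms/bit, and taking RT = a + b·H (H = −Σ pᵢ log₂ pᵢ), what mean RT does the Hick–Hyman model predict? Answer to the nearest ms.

H = 0.24·log₂(1/0.24) + 0.25·log₂(1/0.25) + 0.13·log₂(1/0.13) + 0.38·log₂(1/0.38) = 1.9072 bits.
RT = 210 + 40 × 1.9072 = 286.29 ms.

286 ms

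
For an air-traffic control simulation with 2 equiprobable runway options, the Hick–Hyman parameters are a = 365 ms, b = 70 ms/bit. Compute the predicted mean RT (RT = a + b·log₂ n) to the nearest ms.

435 ms

log₂(2) = 1 bits, so RT = 365 + 70 × 1 ≈ 435.000 ms.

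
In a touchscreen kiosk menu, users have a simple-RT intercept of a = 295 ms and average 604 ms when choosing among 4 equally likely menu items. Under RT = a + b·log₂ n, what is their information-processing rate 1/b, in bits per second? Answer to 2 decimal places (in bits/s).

6.47 bits/s

Choice component = 604 − 295 = 309 ms over log₂(4) = 2 bits.
b = 309 / 2 = 154.500 ms/bit, so 1/b = 6.472 bits/s.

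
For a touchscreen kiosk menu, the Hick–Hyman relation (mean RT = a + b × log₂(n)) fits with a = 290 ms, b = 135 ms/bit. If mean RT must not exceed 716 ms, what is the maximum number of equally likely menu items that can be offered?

8

Set 290 + 135·log₂ n ≤ 716 → log₂ n ≤ (716 − 290)/135 = 3.1556.
So n ≤ 2^3.1556 = 8.911; the largest integer n is 8.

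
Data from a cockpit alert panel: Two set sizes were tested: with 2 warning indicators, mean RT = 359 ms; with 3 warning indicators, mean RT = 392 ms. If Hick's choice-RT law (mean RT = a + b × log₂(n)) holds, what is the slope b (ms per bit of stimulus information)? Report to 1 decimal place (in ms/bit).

Slope: b = (392 − 359) / (log₂ 3 − log₂ 2) = 33/0.5850 = 56.414 ms/bit.

56.4 ms/bit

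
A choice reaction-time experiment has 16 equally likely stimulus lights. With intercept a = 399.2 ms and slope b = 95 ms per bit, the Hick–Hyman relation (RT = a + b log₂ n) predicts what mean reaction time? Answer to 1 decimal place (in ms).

779.2 ms

log₂(16) = 4 bits, so RT = 399.2 + 95 × 4 ≈ 779.200 ms.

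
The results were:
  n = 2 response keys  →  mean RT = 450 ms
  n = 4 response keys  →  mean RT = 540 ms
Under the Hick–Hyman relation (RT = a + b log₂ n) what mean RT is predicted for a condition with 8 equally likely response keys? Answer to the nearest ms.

RT is linear in log₂ n, so two points fix the line:
  b = (540 − 450) / (log₂ 4 − log₂ 2) = 90 / (2 − 1) = 90 ms/bit
  a = 450 − 90 × 1 = 360 ms
Then RT(8) = 360 + 90 × log₂ 8 = 360 + 90 × 3 ≈ 630.000 ms.

630 ms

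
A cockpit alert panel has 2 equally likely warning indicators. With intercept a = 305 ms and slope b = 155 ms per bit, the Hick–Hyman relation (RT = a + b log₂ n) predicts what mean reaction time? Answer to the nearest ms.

log₂(2) = 1 bits, so RT = 305 + 155 × 1 ≈ 460.000 ms.

460 ms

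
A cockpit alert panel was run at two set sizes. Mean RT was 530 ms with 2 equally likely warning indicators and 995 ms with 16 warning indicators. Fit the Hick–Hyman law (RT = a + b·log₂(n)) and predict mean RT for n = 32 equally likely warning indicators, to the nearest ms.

RT is linear in log₂ n, so two points fix the line:
  b = (995 − 530) / (log₂ 16 − log₂ 2) = 465 / (4 − 1) = 155 ms/bit
  a = 530 − 155 × 1 = 375 ms
Then RT(32) = 375 + 155 × log₂ 32 = 375 + 155 × 5 ≈ 1150.000 ms.

1150 ms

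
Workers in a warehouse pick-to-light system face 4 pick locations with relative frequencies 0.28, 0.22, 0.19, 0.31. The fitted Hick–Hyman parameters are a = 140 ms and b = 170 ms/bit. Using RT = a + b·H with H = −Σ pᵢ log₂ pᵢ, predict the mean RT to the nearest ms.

476 ms

Entropy contributions −pᵢ log₂ pᵢ: 0.5142, 0.4806, 0.4552, 0.5238; sum H = 1.9738 bits.
RT = a + bH = 140 + 170·1.9738 = 475.55 ms.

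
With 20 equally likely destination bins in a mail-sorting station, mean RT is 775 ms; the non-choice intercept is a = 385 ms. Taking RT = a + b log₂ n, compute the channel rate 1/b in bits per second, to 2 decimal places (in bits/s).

b = (775 − 385)/log₂ 20 = 390/4.3219 = 90.238 ms per bit = 0.09024 s/bit; the reciprocal is 11.082 bits/s.

11.08 bits/s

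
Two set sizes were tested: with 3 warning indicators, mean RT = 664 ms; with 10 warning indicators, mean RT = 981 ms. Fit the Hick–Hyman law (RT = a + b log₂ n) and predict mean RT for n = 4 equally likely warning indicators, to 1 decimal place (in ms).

739.7 ms

Fit slope and intercept:
  b = (981 − 664) / (log₂ 10 − log₂ 3) = 317 / (3.3219 − 1.5850) = 182.502 ms/bit
  a = 664 − 182.502 × 1.5850 = 374.741 ms
Then RT(4) = 374.741 + 182.502 × log₂ 4 = 374.741 + 182.502 × 2 ≈ 739.745 ms.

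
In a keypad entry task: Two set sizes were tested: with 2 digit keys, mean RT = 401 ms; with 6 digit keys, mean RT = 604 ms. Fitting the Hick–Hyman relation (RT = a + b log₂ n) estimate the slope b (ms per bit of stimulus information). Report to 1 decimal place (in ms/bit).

Slope: b = (604 − 401) / (log₂ 6 − log₂ 2) = 203/1.5850 = 128.079 ms/bit.

128.1 ms/bit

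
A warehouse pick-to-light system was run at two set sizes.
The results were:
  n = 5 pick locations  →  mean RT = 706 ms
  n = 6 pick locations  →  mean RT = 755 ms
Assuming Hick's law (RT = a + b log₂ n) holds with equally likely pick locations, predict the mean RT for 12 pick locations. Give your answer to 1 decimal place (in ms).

Solve the two-equation system in a and b:
  b = (755 − 706) / (log₂ 6 − log₂ 5) = 49 / (2.5850 − 2.3219) = 186.287 ms/bit
  a = 706 − 186.287 × 2.3219 = 273.454 ms
Then RT(12) = 273.454 + 186.287 × log₂ 12 = 273.454 + 186.287 × 3.5850 ≈ 941.287 ms.

941.3 ms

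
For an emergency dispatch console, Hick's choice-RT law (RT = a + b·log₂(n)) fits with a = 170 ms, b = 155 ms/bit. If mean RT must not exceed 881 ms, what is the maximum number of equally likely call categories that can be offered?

155·log₂ n ≤ 881 − 170 = 711, giving log₂ n ≤ 4.5871 and n ≤ 24.036. The largest whole number is 24.

24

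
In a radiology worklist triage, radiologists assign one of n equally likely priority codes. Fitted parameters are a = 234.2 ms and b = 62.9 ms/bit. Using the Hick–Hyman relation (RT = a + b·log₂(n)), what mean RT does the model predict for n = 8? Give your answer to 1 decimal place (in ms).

log₂(8) = 3 bits, so RT = 234.2 + 62.9 × 3 ≈ 422.900 ms.

422.9 ms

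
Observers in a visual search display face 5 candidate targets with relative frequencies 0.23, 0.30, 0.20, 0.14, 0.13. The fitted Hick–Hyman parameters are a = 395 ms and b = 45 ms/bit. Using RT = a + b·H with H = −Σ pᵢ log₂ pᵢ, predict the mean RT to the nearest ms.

496 ms

Entropy contributions −pᵢ log₂ pᵢ: 0.4877, 0.5211, 0.4644, 0.3971, 0.3826; sum H = 2.2529 bits.
RT = a + bH = 395 + 45·2.2529 = 496.38 ms.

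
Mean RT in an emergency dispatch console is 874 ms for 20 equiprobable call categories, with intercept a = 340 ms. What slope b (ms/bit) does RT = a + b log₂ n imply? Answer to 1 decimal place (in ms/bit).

20 alternatives carry log₂ 20 = 4.3219 bits; the choice cost is 874 − 340 = 534 ms, so b = 534/4.3219 = 123.556 ms/bit.

123.6 ms/bit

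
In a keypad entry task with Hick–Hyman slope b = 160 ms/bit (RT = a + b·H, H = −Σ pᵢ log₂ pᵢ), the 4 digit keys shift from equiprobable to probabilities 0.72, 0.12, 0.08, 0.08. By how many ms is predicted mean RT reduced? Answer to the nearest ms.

113 ms

Equiprobable entropy H₀ = log₂ 4 = 2.0000 bits.
Skewed entropy H = −Σ pᵢ log₂ pᵢ = 1.2913 bits.
ΔRT = b·(H₀ − H) = 160 × 0.7087 = 113.39 ms.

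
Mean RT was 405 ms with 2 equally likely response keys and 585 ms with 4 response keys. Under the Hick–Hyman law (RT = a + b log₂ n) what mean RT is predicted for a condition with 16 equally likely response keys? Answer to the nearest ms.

With log₂ n on the abscissa the relation is linear; from the two conditions:
  b = (585 − 405) / (log₂ 4 − log₂ 2) = 180 / (2 − 1) = 180 ms/bit
  a = 405 − 180 × 1 = 225 ms
Then RT(16) = 225 + 180 × log₂ 16 = 225 + 180 × 4 ≈ 945.000 ms.

945 ms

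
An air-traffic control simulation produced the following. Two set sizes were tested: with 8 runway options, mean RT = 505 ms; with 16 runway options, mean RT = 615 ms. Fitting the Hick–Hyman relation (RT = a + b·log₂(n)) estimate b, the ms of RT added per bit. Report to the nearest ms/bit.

Slope: b = (615 − 505) / (log₂ 16 − log₂ 8) = 110/1.0000 = 110 ms/bit.

110 ms/bit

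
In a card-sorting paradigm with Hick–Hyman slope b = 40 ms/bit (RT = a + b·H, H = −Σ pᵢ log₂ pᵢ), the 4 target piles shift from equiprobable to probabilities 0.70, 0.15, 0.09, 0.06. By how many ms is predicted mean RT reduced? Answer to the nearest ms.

Equiprobable entropy H₀ = log₂ 4 = 2.0000 bits.
Skewed entropy H = −Σ pᵢ log₂ pᵢ = 1.3269 bits.
ΔRT = b·(H₀ − H) = 40 × 0.6731 = 26.92 ms.

27 ms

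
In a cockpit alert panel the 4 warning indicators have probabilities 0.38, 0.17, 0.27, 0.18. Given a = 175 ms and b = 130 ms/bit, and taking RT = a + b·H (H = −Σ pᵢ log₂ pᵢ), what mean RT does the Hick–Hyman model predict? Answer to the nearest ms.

H = 0.38·log₂(1/0.38) + 0.17·log₂(1/0.17) + 0.27·log₂(1/0.27) + 0.18·log₂(1/0.18) = 1.9204 bits.
RT = 175 + 130 × 1.9204 = 424.65 ms.

425 ms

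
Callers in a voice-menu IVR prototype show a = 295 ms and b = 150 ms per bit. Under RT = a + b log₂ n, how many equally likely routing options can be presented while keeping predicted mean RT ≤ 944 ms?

Set 295 + 150·log₂ n ≤ 944 → log₂ n ≤ (944 − 295)/150 = 4.3267.
So n ≤ 2^4.3267 = 20.066; the largest integer n is 20.

20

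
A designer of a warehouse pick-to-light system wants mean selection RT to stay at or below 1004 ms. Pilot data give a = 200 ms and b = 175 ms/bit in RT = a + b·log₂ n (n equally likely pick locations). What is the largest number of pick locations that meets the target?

175·log₂ n ≤ 1004 − 200 = 804, giving log₂ n ≤ 4.5943 and n ≤ 24.156. The largest whole number is 24.

24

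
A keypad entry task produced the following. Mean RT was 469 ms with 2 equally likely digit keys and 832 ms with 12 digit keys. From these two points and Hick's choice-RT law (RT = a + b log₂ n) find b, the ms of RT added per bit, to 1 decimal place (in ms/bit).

Slope: b = (832 − 469) / (log₂ 12 − log₂ 2) = 363/2.5850 = 140.428 ms/bit.

140.4 ms/bit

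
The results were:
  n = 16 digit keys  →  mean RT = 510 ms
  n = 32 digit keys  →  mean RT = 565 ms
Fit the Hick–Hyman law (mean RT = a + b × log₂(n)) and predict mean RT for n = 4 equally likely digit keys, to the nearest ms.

Solve the two-equation system in a and b:
  b = (565 − 510) / (log₂ 32 − log₂ 16) = 55 / (5 − 4) = 55 ms/bit
  a = 510 − 55 × 4 = 290 ms
Then RT(4) = 290 + 55 × log₂ 4 = 290 + 55 × 2 ≈ 400.000 ms.

400 ms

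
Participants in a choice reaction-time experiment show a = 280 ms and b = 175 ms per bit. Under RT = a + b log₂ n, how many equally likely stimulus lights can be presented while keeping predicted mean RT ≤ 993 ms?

175·log₂ n ≤ 993 − 280 = 713, giving log₂ n ≤ 4.0743 and n ≤ 16.845. The largest whole number is 16.

16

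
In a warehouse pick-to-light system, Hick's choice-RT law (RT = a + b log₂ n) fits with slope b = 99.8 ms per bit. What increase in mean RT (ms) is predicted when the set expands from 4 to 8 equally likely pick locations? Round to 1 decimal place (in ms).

99.8 ms

Only the slope matters, since a is common to both: ΔRT = b·log₂(n₂/n₁).
log₂(8) − log₂(4) = log₂(8/4) = log₂(2) = 1.
ΔRT = 99.8 × 1.0000 = 99.800 ms.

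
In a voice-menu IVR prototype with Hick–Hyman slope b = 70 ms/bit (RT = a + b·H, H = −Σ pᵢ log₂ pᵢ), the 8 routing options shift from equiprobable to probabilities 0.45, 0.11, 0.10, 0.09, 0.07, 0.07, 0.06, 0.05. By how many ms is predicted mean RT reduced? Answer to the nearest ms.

34 ms

Equiprobable entropy H₀ = log₂ 8 = 3.0000 bits.
Skewed entropy H = −Σ pᵢ log₂ pᵢ = 2.5103 bits.
ΔRT = b·(H₀ − H) = 70 × 0.4897 = 34.28 ms.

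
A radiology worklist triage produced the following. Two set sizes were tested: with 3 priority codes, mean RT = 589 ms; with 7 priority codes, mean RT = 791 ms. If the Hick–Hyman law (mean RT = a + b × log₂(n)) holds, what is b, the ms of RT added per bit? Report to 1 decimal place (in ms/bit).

165.2 ms/bit

b = (RT₂ − RT₁)/(log₂ n₂ − log₂ n₁) = (791 − 589)/(2.8074 − 1.5850) = 165.250 ms/bit.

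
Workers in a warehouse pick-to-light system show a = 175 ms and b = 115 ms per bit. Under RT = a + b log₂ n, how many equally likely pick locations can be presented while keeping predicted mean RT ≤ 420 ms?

Set 175 + 115·log₂ n ≤ 420 → log₂ n ≤ (420 − 175)/115 = 2.1304.
So n ≤ 2^2.1304 = 4.378; the largest integer n is 4.

4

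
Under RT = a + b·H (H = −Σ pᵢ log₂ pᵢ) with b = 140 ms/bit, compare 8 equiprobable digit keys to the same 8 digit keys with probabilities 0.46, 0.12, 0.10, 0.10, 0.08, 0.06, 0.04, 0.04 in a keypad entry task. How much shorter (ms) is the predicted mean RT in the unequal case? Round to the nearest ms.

77 ms

The RT saving is b·ΔH. Equiprobable H₀ = log₂(8) = 3.0000 bits; with the given probabilities H = 2.4533 bits.
b·(H₀ − H) = 140 × (3.0000 − 2.4533) = 76.53 ms.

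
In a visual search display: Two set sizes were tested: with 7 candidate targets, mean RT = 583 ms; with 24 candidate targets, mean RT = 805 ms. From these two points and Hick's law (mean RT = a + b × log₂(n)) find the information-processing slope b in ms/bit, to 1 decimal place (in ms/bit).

124.9 ms/bit

b = (RT₂ − RT₁)/(log₂ n₂ − log₂ n₁) = (805 − 583)/(4.5850 − 2.8074) = 124.887 ms/bit.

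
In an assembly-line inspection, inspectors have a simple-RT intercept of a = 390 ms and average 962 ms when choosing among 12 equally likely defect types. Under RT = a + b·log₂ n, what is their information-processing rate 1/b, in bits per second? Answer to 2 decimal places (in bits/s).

6.27 bits/s

b = (962 − 390)/log₂ 12 = 572/3.5850 = 159.555 ms per bit = 0.15956 s/bit; the reciprocal is 6.267 bits/s.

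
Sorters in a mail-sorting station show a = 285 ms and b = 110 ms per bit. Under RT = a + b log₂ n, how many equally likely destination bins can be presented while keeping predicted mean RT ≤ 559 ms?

110·log₂ n ≤ 559 − 285 = 274, giving log₂ n ≤ 2.4909 and n ≤ 5.621. The largest whole number is 5.

5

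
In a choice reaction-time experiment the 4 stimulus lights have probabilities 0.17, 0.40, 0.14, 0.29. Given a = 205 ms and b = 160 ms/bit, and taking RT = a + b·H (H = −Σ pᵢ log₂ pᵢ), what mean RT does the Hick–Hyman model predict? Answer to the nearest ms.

Entropy contributions −pᵢ log₂ pᵢ: 0.4346, 0.5288, 0.3971, 0.5179; sum H = 1.8784 bits.
RT = a + bH = 205 + 160·1.8784 = 505.54 ms.

506 ms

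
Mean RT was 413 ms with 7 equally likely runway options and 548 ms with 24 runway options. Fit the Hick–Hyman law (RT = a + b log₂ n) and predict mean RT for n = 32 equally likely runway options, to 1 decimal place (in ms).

Solve the two-equation system in a and b:
  b = (548 − 413) / (log₂ 24 − log₂ 7) = 135 / (4.5850 − 2.8074) = 75.945 ms/bit
  a = 413 − 75.945 × 2.8074 = 199.796 ms
Then RT(32) = 199.796 + 75.945 × log₂ 32 = 199.796 + 75.945 × 5 ≈ 579.520 ms.

579.5 ms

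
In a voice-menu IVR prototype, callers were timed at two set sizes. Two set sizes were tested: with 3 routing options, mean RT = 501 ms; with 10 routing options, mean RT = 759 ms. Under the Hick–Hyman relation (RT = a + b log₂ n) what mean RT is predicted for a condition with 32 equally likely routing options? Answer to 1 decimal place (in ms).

Fit slope and intercept:
  b = (759 − 501) / (log₂ 10 − log₂ 3) = 258 / (3.3219 − 1.5850) = 148.535 ms/bit
  a = 501 − 148.535 × 1.5850 = 265.578 ms
Then RT(32) = 265.578 + 148.535 × log₂ 32 = 265.578 + 148.535 × 5 ≈ 1008.252 ms.

1008.3 ms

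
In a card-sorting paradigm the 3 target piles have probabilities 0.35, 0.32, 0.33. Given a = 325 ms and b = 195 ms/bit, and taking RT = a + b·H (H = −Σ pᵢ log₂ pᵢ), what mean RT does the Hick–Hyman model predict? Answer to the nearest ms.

Entropy contributions −pᵢ log₂ pᵢ: 0.5301, 0.5260, 0.5278; sum H = 1.5840 bits.
RT = a + bH = 325 + 195·1.5840 = 633.87 ms.

634 ms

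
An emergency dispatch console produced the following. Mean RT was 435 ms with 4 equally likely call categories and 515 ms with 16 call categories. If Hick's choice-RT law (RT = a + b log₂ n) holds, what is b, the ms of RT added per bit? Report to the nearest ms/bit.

The slope on a log₂ axis is (515 − 435) / (4 − 2) = 40 ms/bit.

40 ms/bit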